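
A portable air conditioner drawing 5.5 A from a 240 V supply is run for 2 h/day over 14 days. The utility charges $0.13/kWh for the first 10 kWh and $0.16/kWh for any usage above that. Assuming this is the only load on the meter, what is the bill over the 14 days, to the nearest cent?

Power = 5.5 A × 240 V = 1320 W = 1.32 kW
Runtime = 2 h/day × 14 days = 28 h
Energy = 1.32 kW × 28 h = 36.96 kWh
Tier 1 (0–10 kWh): 10 × $0.13 = $1.3
Above 10 kWh: 26.96 × $0.16 = $4.3136
Bill = $5.61

$5.61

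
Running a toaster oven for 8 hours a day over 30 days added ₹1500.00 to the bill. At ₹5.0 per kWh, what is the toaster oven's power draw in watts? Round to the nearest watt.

Energy = ₹1500.00 ÷ ₹5.0/kWh = 300 kWh
Runtime = 8 h/day × 30 days = 240 h
Power = 300 kWh ÷ 240 h = 1.25 kW = 1250 W

1250 W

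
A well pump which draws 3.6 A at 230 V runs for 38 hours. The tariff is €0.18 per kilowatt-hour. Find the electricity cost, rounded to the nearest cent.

€5.66

Power = 3.6 A × 230 V = 828 W = 0.828 kW
Energy = 0.828 kW × 38 h = 31.464 kWh
Cost = 31.464 kWh × €0.18/kWh = €5.66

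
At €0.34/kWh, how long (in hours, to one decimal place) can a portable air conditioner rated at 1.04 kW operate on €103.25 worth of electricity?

292.0 h

Energy available = €103.25 ÷ €0.34/kWh = 303.6765 kWh
Hours = 303.6765 kWh ÷ 1.04 kW = 292.0 h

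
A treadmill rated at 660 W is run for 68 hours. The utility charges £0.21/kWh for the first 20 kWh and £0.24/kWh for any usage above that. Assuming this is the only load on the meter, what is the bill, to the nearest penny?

Energy = 0.66 kW × 68 h = 44.88 kWh
Tier 1 (0–20 kWh): 20 × £0.21 = £4.2
Above 20 kWh: 24.88 × £0.24 = £5.9712
Bill = £10.17

£10.17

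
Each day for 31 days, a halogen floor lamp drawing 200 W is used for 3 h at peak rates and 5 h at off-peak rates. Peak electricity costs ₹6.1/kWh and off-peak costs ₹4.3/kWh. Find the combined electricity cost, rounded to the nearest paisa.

Peak energy = 0.2 kW × 3 h × 31 = 18.6 kWh
Off-peak energy = 0.2 kW × 5 h × 31 = 31 kWh
Cost = 18.6 × ₹6.1 + 31 × ₹4.3 = ₹113.46 + ₹133.3 = ₹246.76

₹246.76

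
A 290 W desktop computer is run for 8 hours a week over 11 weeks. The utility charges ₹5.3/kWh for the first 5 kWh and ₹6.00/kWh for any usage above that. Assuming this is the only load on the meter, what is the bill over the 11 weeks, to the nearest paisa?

₹149.62

Runtime = 8 h/week × 11 weeks = 88 h
Energy = 0.29 kW × 88 h = 25.52 kWh
Tier 1 (0–5 kWh): 5 × ₹5.3 = ₹26.5
Above 5 kWh: 20.52 × ₹6.00 = ₹123.12
Bill = ₹149.62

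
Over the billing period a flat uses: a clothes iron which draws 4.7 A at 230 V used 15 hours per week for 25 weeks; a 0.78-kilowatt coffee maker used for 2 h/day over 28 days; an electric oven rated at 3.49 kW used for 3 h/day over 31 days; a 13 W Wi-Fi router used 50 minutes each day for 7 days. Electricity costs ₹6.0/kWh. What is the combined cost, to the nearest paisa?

clothes iron: Power = 4.7 A × 230 V = 1081 W = 1.081 kW
clothes iron: Runtime = 15 h/week × 25 weeks = 375 h
clothes iron: 1.081 kW × 375 h = 405.375 kWh
coffee maker: Runtime = 2 h/day × 28 days = 56 h
coffee maker: 0.78 kW × 56 h = 43.68 kWh
electric oven: Runtime = 3 h/day × 31 days = 93 h
electric oven: 3.49 kW × 93 h = 324.57 kWh
Wi-Fi router: Runtime = 50 min × 7 = 350 min = 5.833333… h
Wi-Fi router: 0.013 kW × 5.833333… h = 0.075833… kWh
Total energy = 773.700833… kWh
Cost = 773.700833… × ₹6.0 = ₹4642.21

₹4642.21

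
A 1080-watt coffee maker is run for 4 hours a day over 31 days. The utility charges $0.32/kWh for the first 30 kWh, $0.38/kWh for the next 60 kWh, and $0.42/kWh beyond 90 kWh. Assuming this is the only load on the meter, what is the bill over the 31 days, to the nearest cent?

$50.85

Runtime = 4 h/day × 31 days = 124 h
Energy = 1.08 kW × 124 h = 133.92 kWh
Tier 1 (0–30 kWh): 30 × $0.32 = $9.6
Tier 2 (30–90 kWh): 60 × $0.38 = $22.8
Above 90 kWh: 43.92 × $0.42 = $18.4464
Bill = $50.85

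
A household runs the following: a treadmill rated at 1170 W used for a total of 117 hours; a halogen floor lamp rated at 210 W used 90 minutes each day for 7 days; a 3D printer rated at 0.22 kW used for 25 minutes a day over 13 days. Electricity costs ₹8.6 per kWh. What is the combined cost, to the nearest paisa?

₹1206.47

treadmill: 1.17 kW × 117 h = 136.89 kWh
halogen floor lamp: Runtime = 90 min × 7 = 630 min = 10.5 h
halogen floor lamp: 0.21 kW × 10.5 h = 2.205 kWh
3D printer: Runtime = 25 min × 13 = 325 min = 5.416666… h
3D printer: 0.22 kW × 5.416666… h = 1.191666… kWh
Total energy = 140.286666… kWh
Cost = 140.286666… × ₹8.6 = ₹1206.47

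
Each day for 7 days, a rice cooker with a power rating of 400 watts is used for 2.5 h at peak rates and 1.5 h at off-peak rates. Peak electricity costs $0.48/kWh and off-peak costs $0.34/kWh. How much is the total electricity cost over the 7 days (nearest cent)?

Peak energy = 0.4 kW × 2.5 h × 7 = 7 kWh
Off-peak energy = 0.4 kW × 1.5 h × 7 = 4.2 kWh
Cost = 7 × $0.48 + 4.2 × $0.34 = $3.36 + $1.428 = $4.79

$4.79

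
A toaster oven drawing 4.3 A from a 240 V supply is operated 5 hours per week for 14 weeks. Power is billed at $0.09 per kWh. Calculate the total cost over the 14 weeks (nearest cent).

Power = 4.3 A × 240 V = 1032 W = 1.032 kW
Runtime = 5 h/week × 14 weeks = 70 h
Energy = 1.032 kW × 70 h = 72.24 kWh
Cost = 72.24 kWh × $0.09/kWh = $6.50

$6.50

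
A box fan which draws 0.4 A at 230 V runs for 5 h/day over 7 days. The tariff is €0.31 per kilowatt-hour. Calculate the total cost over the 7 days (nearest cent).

€1.00

Power = 0.4 A × 230 V = 92 W = 0.092 kW
Runtime = 5 h/day × 7 days = 35 h
Energy = 0.092 kW × 35 h = 3.22 kWh
Cost = 3.22 kWh × €0.31/kWh = €1.00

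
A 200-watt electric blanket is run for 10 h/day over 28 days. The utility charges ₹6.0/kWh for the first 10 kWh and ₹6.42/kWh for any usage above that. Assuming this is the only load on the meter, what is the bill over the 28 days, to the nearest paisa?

Runtime = 10 h/day × 28 days = 280 h
Energy = 0.2 kW × 280 h = 56 kWh
Tier 1 (0–10 kWh): 10 × ₹6.0 = ₹60
Above 10 kWh: 46 × ₹6.42 = ₹295.32
Bill = ₹355.32

₹355.32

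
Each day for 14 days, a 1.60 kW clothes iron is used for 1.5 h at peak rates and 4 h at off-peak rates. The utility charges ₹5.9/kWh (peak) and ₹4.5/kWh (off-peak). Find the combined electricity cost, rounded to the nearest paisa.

₹601.44

Peak energy = 1.6 kW × 1.5 h × 14 = 33.6 kWh
Off-peak energy = 1.6 kW × 4 h × 14 = 89.6 kWh
Cost = 33.6 × ₹5.9 + 89.6 × ₹4.5 = ₹198.24 + ₹403.2 = ₹601.44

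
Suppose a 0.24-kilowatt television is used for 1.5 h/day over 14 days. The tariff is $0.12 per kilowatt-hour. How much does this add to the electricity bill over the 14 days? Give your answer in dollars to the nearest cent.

Runtime = 1.5 h/day × 14 days = 21 h
Energy = 0.24 kW × 21 h = 5.04 kWh
Cost = 5.04 kWh × $0.12/kWh = $0.60

$0.60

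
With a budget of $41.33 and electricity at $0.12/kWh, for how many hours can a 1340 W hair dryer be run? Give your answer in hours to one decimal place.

257.0 h

Energy available = $41.33 ÷ $0.12/kWh = 344.4167 kWh
Hours = 344.4167 kWh ÷ 1.34 kW = 257.0 h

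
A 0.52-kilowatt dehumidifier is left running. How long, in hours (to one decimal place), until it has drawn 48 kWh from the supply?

Hours = 48 kWh ÷ 0.52 kW = 92.3 h

92.3 h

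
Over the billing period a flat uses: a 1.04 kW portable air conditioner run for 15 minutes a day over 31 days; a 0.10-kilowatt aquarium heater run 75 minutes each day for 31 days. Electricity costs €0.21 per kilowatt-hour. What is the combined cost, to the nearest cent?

portable air conditioner: Runtime = 15 min × 31 = 465 min = 7.75 h
portable air conditioner: 1.04 kW × 7.75 h = 8.06 kWh
aquarium heater: Runtime = 75 min × 31 = 2325 min = 38.75 h
aquarium heater: 0.1 kW × 38.75 h = 3.875 kWh
Total energy = 11.935 kWh
Cost = 11.935 × €0.21 = €2.51

€2.51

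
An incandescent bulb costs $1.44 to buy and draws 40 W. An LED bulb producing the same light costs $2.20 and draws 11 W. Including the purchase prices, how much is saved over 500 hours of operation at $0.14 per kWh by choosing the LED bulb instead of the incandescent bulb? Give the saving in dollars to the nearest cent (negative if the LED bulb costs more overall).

$1.27

incandescent bulb: $1.44 + (40/1000) kW × 500 h × $0.14 = $1.44 + $2.8 = $4.24
LED bulb: $2.20 + (11/1000) kW × 500 h × $0.14 = $2.20 + $0.77 = $2.97
Saving = $4.24 − $2.97 = $1.27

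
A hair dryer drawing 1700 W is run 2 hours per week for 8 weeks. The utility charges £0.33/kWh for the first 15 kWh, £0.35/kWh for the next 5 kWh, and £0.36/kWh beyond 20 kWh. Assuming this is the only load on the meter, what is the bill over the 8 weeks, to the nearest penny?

Runtime = 2 h/week × 8 weeks = 16 h
Energy = 1.7 kW × 16 h = 27.2 kWh
Tier 1 (0–15 kWh): 15 × £0.33 = £4.95
Tier 2 (15–20 kWh): 5 × £0.35 = £1.75
Above 20 kWh: 7.2 × £0.36 = £2.592
Bill = £9.29

£9.29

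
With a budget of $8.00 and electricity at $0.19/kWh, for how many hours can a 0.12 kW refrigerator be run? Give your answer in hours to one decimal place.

Energy available = $8.00 ÷ $0.19/kWh = 42.1053 kWh
Hours = 42.1053 kWh ÷ 0.12 kW = 350.9 h

350.9 h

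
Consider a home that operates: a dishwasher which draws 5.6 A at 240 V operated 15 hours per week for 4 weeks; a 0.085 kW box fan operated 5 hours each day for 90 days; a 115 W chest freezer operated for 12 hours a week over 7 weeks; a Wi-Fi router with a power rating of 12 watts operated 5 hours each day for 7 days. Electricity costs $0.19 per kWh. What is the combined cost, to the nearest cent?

dishwasher: Power = 5.6 A × 240 V = 1344 W = 1.344 kW
dishwasher: Runtime = 15 h/week × 4 weeks = 60 h
dishwasher: 1.344 kW × 60 h = 80.64 kWh
box fan: Runtime = 5 h/day × 90 days = 450 h
box fan: 0.085 kW × 450 h = 38.25 kWh
chest freezer: Runtime = 12 h/week × 7 weeks = 84 h
chest freezer: 0.115 kW × 84 h = 9.66 kWh
Wi-Fi router: Runtime = 5 h/day × 7 days = 35 h
Wi-Fi router: 0.012 kW × 35 h = 0.42 kWh
Total energy = 128.97 kWh
Cost = 128.97 × $0.19 = $24.50

$24.50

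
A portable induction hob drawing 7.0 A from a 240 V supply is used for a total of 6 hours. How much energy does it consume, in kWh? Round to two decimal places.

Power = 7.0 A × 240 V = 1680 W = 1.68 kW
Energy = 1.68 kW × 6 h = 10.08 kWh

10.08 kWh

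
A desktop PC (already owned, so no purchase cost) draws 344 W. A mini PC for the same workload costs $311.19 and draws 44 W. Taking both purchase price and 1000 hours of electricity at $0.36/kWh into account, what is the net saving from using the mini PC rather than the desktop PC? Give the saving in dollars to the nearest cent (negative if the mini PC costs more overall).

desktop PC: $0.00 + (344/1000) kW × 1000 h × $0.36 = $0.00 + $123.84 = $123.84
mini PC: $311.19 + (44/1000) kW × 1000 h × $0.36 = $311.19 + $15.84 = $327.03
Saving = $123.84 − $327.03 = −$203.19

-$203.19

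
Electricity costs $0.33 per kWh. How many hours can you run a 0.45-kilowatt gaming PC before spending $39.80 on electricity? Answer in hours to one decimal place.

268.0 h

Energy available = $39.80 ÷ $0.33/kWh = 120.6061 kWh
Hours = 120.6061 kWh ÷ 0.45 kW = 268.0 h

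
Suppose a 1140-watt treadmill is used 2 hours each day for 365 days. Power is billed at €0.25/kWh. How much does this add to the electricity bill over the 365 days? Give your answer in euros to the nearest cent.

Runtime = 2 h/day × 365 days = 730 h
Energy = 1.14 kW × 730 h = 832.2 kWh
Cost = 832.2 kWh × €0.25/kWh = €208.05

€208.05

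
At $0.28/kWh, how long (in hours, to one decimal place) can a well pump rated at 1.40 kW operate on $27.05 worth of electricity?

Energy available = $27.05 ÷ $0.28/kWh = 96.6071 kWh
Hours = 96.6071 kWh ÷ 1.4 kW = 69.0 h

69.0 h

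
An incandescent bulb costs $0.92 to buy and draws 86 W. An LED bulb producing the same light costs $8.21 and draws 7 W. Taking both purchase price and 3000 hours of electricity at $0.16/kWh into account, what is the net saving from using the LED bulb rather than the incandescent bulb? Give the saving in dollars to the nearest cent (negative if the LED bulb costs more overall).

incandescent bulb: $0.92 + (86/1000) kW × 3000 h × $0.16 = $0.92 + $41.28 = $42.2
LED bulb: $8.21 + (7/1000) kW × 3000 h × $0.16 = $8.21 + $3.36 = $11.57
Saving = $42.2 − $11.57 = $30.63

$30.63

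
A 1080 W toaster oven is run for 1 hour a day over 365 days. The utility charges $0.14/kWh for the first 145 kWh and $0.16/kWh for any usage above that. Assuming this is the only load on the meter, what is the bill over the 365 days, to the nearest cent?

Runtime = 1 h/day × 365 days = 365 h
Energy = 1.08 kW × 365 h = 394.2 kWh
Tier 1 (0–145 kWh): 145 × $0.14 = $20.3
Above 145 kWh: 249.2 × $0.16 = $39.872
Bill = $60.17

$60.17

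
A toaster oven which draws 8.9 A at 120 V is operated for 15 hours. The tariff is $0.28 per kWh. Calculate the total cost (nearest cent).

Power = 8.9 A × 120 V = 1068 W = 1.068 kW
Energy = 1.068 kW × 15 h = 16.02 kWh
Cost = 16.02 kWh × $0.28/kWh = $4.49

$4.49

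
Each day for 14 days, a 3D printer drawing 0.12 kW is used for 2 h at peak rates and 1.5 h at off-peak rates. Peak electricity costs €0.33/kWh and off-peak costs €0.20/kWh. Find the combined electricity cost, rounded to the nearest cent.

Peak energy = 0.12 kW × 2 h × 14 = 3.36 kWh
Off-peak energy = 0.12 kW × 1.5 h × 14 = 2.52 kWh
Cost = 3.36 × €0.33 + 2.52 × €0.20 = €1.1088 + €0.504 = €1.61

€1.61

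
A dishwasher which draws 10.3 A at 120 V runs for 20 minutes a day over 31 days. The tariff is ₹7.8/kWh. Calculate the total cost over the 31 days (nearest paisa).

Power = 10.3 A × 120 V = 1236 W = 1.236 kW
Runtime = 20 min × 31 = 620 min = 10.333333… h
Energy = 1.236 kW × 10.333333… h = 12.772 kWh
Cost = 12.772 kWh × ₹7.8/kWh = ₹99.62

₹99.62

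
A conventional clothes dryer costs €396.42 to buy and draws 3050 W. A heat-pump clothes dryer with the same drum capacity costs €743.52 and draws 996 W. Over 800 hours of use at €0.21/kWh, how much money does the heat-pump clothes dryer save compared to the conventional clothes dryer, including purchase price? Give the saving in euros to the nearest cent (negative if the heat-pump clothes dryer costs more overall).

conventional clothes dryer: €396.42 + (3050/1000) kW × 800 h × €0.21 = €396.42 + €512.4 = €908.82
heat-pump clothes dryer: €743.52 + (996/1000) kW × 800 h × €0.21 = €743.52 + €167.328 = €910.848
Saving = €908.82 − €910.848 = −€2.028 → -€2.03

-€2.03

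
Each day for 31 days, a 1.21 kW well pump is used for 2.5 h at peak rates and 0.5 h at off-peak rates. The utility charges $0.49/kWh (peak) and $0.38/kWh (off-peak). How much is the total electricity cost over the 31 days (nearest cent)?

$53.08

Peak energy = 1.21 kW × 2.5 h × 31 = 93.775 kWh
Off-peak energy = 1.21 kW × 0.5 h × 31 = 18.755 kWh
Cost = 93.775 × $0.49 + 18.755 × $0.38 = $45.94975 + $7.1269 = $53.08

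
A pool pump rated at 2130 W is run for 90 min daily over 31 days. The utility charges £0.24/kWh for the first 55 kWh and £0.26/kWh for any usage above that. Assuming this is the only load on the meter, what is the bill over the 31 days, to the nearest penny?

£24.65

Runtime = 90 min × 31 = 2790 min = 46.5 h
Energy = 2.13 kW × 46.5 h = 99.045 kWh
Tier 1 (0–55 kWh): 55 × £0.24 = £13.2
Above 55 kWh: 44.045 × £0.26 = £11.4517
Bill = £24.65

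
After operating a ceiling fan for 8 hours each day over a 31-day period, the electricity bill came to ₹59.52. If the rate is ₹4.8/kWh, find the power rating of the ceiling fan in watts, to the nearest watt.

Energy = ₹59.52 ÷ ₹4.8/kWh = 12.4 kWh
Runtime = 8 h/day × 31 days = 248 h
Power = 12.4 kWh ÷ 248 h = 0.05 kW = 50 W

50 W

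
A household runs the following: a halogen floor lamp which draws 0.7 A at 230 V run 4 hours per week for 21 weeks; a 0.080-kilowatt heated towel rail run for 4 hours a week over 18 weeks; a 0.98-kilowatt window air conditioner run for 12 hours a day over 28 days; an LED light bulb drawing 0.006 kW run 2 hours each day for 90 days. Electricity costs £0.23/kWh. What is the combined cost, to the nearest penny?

halogen floor lamp: Power = 0.7 A × 230 V = 161 W = 0.161 kW
halogen floor lamp: Runtime = 4 h/week × 21 weeks = 84 h
halogen floor lamp: 0.161 kW × 84 h = 13.524 kWh
heated towel rail: Runtime = 4 h/week × 18 weeks = 72 h
heated towel rail: 0.08 kW × 72 h = 5.76 kWh
window air conditioner: Runtime = 12 h/day × 28 days = 336 h
window air conditioner: 0.98 kW × 336 h = 329.28 kWh
LED light bulb: Runtime = 2 h/day × 90 days = 180 h
LED light bulb: 0.006 kW × 180 h = 1.08 kWh
Total energy = 349.644 kWh
Cost = 349.644 × £0.23 = £80.42

£80.42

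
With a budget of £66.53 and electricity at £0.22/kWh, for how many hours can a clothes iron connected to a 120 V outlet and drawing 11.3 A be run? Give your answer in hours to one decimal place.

223.0 h

Power = 11.3 A × 120 V = 1356 W = 1.356 kW
Energy available = £66.53 ÷ £0.22/kWh = 302.4091 kWh
Hours = 302.4091 kWh ÷ 1.356 kW = 223.0 h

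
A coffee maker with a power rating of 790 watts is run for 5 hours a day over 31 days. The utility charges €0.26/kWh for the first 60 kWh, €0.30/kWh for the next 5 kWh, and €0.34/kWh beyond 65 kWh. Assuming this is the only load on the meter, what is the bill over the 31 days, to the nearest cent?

€36.63

Runtime = 5 h/day × 31 days = 155 h
Energy = 0.79 kW × 155 h = 122.45 kWh
Tier 1 (0–60 kWh): 60 × €0.26 = €15.6
Tier 2 (60–65 kWh): 5 × €0.30 = €1.5
Above 65 kWh: 57.45 × €0.34 = €19.533
Bill = €36.63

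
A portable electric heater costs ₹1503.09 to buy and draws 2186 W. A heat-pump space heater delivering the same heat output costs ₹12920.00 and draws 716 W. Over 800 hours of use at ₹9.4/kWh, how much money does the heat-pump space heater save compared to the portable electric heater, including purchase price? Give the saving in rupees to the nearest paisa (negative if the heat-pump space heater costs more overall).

-₹362.51

portable electric heater: ₹1503.09 + (2186/1000) kW × 800 h × ₹9.4 = ₹1503.09 + ₹16438.72 = ₹17941.81
heat-pump space heater: ₹12920.00 + (716/1000) kW × 800 h × ₹9.4 = ₹12920.00 + ₹5384.32 = ₹18304.32
Saving = ₹17941.81 − ₹18304.32 = −₹362.51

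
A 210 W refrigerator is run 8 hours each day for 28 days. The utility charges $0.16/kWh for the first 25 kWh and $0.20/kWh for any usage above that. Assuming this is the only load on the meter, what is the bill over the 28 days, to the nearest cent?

Runtime = 8 h/day × 28 days = 224 h
Energy = 0.21 kW × 224 h = 47.04 kWh
Tier 1 (0–25 kWh): 25 × $0.16 = $4
Above 25 kWh: 22.04 × $0.20 = $4.408
Bill = $8.41

$8.41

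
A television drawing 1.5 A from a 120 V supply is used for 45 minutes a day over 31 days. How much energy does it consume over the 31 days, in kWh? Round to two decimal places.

Power = 1.5 A × 120 V = 180 W = 0.18 kW
Runtime = 45 min × 31 = 1395 min = 23.25 h
Energy = 0.18 kW × 23.25 h = 4.185 kWh ≈ 4.19 kWh

4.19 kWh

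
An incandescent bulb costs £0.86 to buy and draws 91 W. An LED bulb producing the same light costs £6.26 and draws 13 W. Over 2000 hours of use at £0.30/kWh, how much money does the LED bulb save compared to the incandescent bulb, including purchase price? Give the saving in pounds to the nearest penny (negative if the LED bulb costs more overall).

incandescent bulb: £0.86 + (91/1000) kW × 2000 h × £0.30 = £0.86 + £54.6 = £55.46
LED bulb: £6.26 + (13/1000) kW × 2000 h × £0.30 = £6.26 + £7.8 = £14.06
Saving = £55.46 − £14.06 = £41.4

£41.40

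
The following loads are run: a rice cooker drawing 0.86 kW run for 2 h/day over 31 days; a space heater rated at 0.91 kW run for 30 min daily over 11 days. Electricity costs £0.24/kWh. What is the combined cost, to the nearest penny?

£14.00

rice cooker: Runtime = 2 h/day × 31 days = 62 h
rice cooker: 0.86 kW × 62 h = 53.32 kWh
space heater: Runtime = 30 min × 11 = 330 min = 5.5 h
space heater: 0.91 kW × 5.5 h = 5.005 kWh
Total energy = 58.325 kWh
Cost = 58.325 × £0.24 = £14.00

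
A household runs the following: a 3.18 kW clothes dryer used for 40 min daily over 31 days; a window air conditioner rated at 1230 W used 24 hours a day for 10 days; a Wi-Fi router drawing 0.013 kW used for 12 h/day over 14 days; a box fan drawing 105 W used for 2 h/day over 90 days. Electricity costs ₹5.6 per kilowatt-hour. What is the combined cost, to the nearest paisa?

clothes dryer: Runtime = 40 min × 31 = 1240 min = 20.666666… h
clothes dryer: 3.18 kW × 20.666666… h = 65.72 kWh
window air conditioner: Runtime = 24 h × 10 = 240 h
window air conditioner: 1.23 kW × 240 h = 295.2 kWh
Wi-Fi router: Runtime = 12 h/day × 14 days = 168 h
Wi-Fi router: 0.013 kW × 168 h = 2.184 kWh
box fan: Runtime = 2 h/day × 90 days = 180 h
box fan: 0.105 kW × 180 h = 18.9 kWh
Total energy = 382.004 kWh
Cost = 382.004 × ₹5.6 = ₹2139.22

₹2139.22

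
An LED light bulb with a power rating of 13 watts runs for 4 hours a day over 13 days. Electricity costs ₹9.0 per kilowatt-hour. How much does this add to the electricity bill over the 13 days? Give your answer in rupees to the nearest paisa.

₹6.08

Runtime = 4 h/day × 13 days = 52 h
Energy = 0.013 kW × 52 h = 0.676 kWh
Cost = 0.676 kWh × ₹9.0/kWh = ₹6.08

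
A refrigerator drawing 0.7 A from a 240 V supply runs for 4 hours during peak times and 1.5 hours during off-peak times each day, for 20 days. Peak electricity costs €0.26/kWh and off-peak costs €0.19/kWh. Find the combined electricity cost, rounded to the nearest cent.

€4.45

Power = 0.7 A × 240 V = 168 W = 0.168 kW
Peak energy = 0.168 kW × 4 h × 20 = 13.44 kWh
Off-peak energy = 0.168 kW × 1.5 h × 20 = 5.04 kWh
Cost = 13.44 × €0.26 + 5.04 × €0.19 = €3.4944 + €0.9576 = €4.45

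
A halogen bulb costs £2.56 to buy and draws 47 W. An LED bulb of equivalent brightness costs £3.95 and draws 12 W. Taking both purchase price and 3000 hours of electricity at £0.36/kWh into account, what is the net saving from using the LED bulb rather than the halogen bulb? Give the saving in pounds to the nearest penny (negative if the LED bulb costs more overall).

halogen bulb: £2.56 + (47/1000) kW × 3000 h × £0.36 = £2.56 + £50.76 = £53.32
LED bulb: £3.95 + (12/1000) kW × 3000 h × £0.36 = £3.95 + £12.96 = £16.91
Saving = £53.32 − £16.91 = £36.41

£36.41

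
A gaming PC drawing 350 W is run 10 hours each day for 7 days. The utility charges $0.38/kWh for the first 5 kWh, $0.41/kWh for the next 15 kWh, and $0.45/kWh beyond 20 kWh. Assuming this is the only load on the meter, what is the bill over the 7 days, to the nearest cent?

Runtime = 10 h/day × 7 days = 70 h
Energy = 0.35 kW × 70 h = 24.5 kWh
Tier 1 (0–5 kWh): 5 × $0.38 = $1.9
Tier 2 (5–20 kWh): 15 × $0.41 = $6.15
Above 20 kWh: 4.5 × $0.45 = $2.025
Bill = $10.08

$10.08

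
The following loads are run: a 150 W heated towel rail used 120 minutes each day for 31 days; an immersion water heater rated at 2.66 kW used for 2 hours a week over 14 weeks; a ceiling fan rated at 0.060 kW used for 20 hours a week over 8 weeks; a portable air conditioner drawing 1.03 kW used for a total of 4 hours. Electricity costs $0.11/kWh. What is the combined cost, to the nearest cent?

$10.73

heated towel rail: Runtime = 120 min × 31 = 3720 min = 62 h
heated towel rail: 0.15 kW × 62 h = 9.3 kWh
immersion water heater: Runtime = 2 h/week × 14 weeks = 28 h
immersion water heater: 2.66 kW × 28 h = 74.48 kWh
ceiling fan: Runtime = 20 h/week × 8 weeks = 160 h
ceiling fan: 0.06 kW × 160 h = 9.6 kWh
portable air conditioner: 1.03 kW × 4 h = 4.12 kWh
Total energy = 97.5 kWh
Cost = 97.5 × $0.11 = $10.73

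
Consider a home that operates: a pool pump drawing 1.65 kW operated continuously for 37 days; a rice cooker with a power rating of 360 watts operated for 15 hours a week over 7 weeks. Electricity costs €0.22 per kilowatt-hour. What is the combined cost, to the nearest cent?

€330.66

pool pump: Runtime = 24 h × 37 = 888 h
pool pump: 1.65 kW × 888 h = 1465.2 kWh
rice cooker: Runtime = 15 h/week × 7 weeks = 105 h
rice cooker: 0.36 kW × 105 h = 37.8 kWh
Total energy = 1503 kWh
Cost = 1503 × €0.22 = €330.66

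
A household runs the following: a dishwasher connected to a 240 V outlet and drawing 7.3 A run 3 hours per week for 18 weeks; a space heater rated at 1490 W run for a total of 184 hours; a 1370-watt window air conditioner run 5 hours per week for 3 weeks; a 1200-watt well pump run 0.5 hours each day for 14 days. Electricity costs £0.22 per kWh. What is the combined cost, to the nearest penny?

dishwasher: Power = 7.3 A × 240 V = 1752 W = 1.752 kW
dishwasher: Runtime = 3 h/week × 18 weeks = 54 h
dishwasher: 1.752 kW × 54 h = 94.608 kWh
space heater: 1.49 kW × 184 h = 274.16 kWh
window air conditioner: Runtime = 5 h/week × 3 weeks = 15 h
window air conditioner: 1.37 kW × 15 h = 20.55 kWh
well pump: Runtime = 0.5 h/day × 14 days = 7 h
well pump: 1.2 kW × 7 h = 8.4 kWh
Total energy = 397.718 kWh
Cost = 397.718 × £0.22 = £87.50

£87.50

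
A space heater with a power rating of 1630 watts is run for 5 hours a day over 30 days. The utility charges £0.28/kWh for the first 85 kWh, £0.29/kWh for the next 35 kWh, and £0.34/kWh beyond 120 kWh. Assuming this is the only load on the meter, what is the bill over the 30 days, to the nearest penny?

Runtime = 5 h/day × 30 days = 150 h
Energy = 1.63 kW × 150 h = 244.5 kWh
Tier 1 (0–85 kWh): 85 × £0.28 = £23.8
Tier 2 (85–120 kWh): 35 × £0.29 = £10.15
Above 120 kWh: 124.5 × £0.34 = £42.33
Bill = £76.28

£76.28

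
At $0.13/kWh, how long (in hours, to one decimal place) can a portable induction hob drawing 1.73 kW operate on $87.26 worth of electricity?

Energy available = $87.26 ÷ $0.13/kWh = 671.2308 kWh
Hours = 671.2308 kWh ÷ 1.73 kW = 388.0 h

388.0 h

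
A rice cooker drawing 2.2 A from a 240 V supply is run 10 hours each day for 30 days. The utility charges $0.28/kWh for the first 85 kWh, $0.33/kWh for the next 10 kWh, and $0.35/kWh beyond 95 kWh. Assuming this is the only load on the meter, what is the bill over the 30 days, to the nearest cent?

Power = 2.2 A × 240 V = 528 W = 0.528 kW
Runtime = 10 h/day × 30 days = 300 h
Energy = 0.528 kW × 300 h = 158.4 kWh
Tier 1 (0–85 kWh): 85 × $0.28 = $23.8
Tier 2 (85–95 kWh): 10 × $0.33 = $3.3
Above 95 kWh: 63.4 × $0.35 = $22.19
Bill = $49.29

$49.29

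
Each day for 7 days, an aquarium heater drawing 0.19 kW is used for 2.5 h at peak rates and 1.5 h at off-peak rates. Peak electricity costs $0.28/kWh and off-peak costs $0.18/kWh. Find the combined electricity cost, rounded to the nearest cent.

Peak energy = 0.19 kW × 2.5 h × 7 = 3.325 kWh
Off-peak energy = 0.19 kW × 1.5 h × 7 = 1.995 kWh
Cost = 3.325 × $0.28 + 1.995 × $0.18 = $0.931 + $0.3591 = $1.29

$1.29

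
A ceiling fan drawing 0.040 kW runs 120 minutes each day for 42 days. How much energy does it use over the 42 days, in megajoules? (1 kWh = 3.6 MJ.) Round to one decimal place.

12.1 MJ

Runtime = 120 min × 42 = 5040 min = 84 h
Energy = 0.04 kW × 84 h = 3.36 kWh
= 3.36 × 3.6 MJ = 12.1 MJ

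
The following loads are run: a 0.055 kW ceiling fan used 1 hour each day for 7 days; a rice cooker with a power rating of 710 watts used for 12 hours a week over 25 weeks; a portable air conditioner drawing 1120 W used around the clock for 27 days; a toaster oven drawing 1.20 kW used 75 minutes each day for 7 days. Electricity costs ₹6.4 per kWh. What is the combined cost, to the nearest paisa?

ceiling fan: Runtime = 1 h/day × 7 days = 7 h
ceiling fan: 0.055 kW × 7 h = 0.385 kWh
rice cooker: Runtime = 12 h/week × 25 weeks = 300 h
rice cooker: 0.71 kW × 300 h = 213 kWh
portable air conditioner: Runtime = 24 h × 27 = 648 h
portable air conditioner: 1.12 kW × 648 h = 725.76 kWh
toaster oven: Runtime = 75 min × 7 = 525 min = 8.75 h
toaster oven: 1.2 kW × 8.75 h = 10.5 kWh
Total energy = 949.645 kWh
Cost = 949.645 × ₹6.4 = ₹6077.73

₹6077.73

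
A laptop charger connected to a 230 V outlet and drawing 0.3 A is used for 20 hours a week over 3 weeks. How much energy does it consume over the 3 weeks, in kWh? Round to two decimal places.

4.14 kWh

Power = 0.3 A × 230 V = 69 W = 0.069 kW
Runtime = 20 h/week × 3 weeks = 60 h
Energy = 0.069 kW × 60 h = 4.14 kWh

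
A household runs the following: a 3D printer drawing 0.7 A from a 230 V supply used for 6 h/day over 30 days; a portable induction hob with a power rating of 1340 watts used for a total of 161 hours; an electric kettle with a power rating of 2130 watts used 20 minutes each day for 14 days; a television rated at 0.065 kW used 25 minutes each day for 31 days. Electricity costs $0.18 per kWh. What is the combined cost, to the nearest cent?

3D printer: Power = 0.7 A × 230 V = 161 W = 0.161 kW
3D printer: Runtime = 6 h/day × 30 days = 180 h
3D printer: 0.161 kW × 180 h = 28.98 kWh
portable induction hob: 1.34 kW × 161 h = 215.74 kWh
electric kettle: Runtime = 20 min × 14 = 280 min = 4.666666… h
electric kettle: 2.13 kW × 4.666666… h = 9.94 kWh
television: Runtime = 25 min × 31 = 775 min = 12.916666… h
television: 0.065 kW × 12.916666… h = 0.839583… kWh
Total energy = 255.499583… kWh
Cost = 255.499583… × $0.18 = $45.99

$45.99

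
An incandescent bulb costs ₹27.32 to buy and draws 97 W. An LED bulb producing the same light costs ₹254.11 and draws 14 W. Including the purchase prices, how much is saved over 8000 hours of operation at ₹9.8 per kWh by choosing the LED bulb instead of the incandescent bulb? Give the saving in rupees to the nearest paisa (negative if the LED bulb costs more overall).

incandescent bulb: ₹27.32 + (97/1000) kW × 8000 h × ₹9.8 = ₹27.32 + ₹7604.8 = ₹7632.12
LED bulb: ₹254.11 + (14/1000) kW × 8000 h × ₹9.8 = ₹254.11 + ₹1097.6 = ₹1351.71
Saving = ₹7632.12 − ₹1351.71 = ₹6280.41

₹6280.41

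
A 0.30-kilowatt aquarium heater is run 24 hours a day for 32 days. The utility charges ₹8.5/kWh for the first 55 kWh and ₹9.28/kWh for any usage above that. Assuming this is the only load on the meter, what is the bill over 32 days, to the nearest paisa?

Runtime = 24 h × 32 = 768 h
Energy = 0.3 kW × 768 h = 230.4 kWh
Tier 1 (0–55 kWh): 55 × ₹8.5 = ₹467.5
Above 55 kWh: 175.4 × ₹9.28 = ₹1627.712
Bill = ₹2095.21

₹2095.21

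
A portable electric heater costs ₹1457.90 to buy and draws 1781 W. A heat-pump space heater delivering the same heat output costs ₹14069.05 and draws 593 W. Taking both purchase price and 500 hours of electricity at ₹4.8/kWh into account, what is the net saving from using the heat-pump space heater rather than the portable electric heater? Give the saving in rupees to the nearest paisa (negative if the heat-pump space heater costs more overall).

-₹9759.95

portable electric heater: ₹1457.90 + (1781/1000) kW × 500 h × ₹4.8 = ₹1457.90 + ₹4274.4 = ₹5732.3
heat-pump space heater: ₹14069.05 + (593/1000) kW × 500 h × ₹4.8 = ₹14069.05 + ₹1423.2 = ₹15492.25
Saving = ₹5732.3 − ₹15492.25 = −₹9759.95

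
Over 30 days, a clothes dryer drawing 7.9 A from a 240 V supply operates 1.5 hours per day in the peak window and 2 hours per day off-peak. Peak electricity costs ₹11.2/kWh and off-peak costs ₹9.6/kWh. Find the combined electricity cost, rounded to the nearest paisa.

Power = 7.9 A × 240 V = 1896 W = 1.896 kW
Peak energy = 1.896 kW × 1.5 h × 30 = 85.32 kWh
Off-peak energy = 1.896 kW × 2 h × 30 = 113.76 kWh
Cost = 85.32 × ₹11.2 + 113.76 × ₹9.6 = ₹955.584 + ₹1092.096 = ₹2047.68

₹2047.68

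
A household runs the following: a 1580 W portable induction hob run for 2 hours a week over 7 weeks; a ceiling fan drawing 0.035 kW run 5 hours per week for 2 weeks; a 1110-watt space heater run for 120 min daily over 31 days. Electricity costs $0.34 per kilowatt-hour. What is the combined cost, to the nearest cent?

portable induction hob: Runtime = 2 h/week × 7 weeks = 14 h
portable induction hob: 1.58 kW × 14 h = 22.12 kWh
ceiling fan: Runtime = 5 h/week × 2 weeks = 10 h
ceiling fan: 0.035 kW × 10 h = 0.35 kWh
space heater: Runtime = 120 min × 31 = 3720 min = 62 h
space heater: 1.11 kW × 62 h = 68.82 kWh
Total energy = 91.29 kWh
Cost = 91.29 × $0.34 = $31.04

$31.04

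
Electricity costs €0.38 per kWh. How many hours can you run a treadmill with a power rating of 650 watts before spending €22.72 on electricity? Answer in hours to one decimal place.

Energy available = €22.72 ÷ €0.38/kWh = 59.7895 kWh
Hours = 59.7895 kWh ÷ 0.65 kW = 92.0 h

92.0 h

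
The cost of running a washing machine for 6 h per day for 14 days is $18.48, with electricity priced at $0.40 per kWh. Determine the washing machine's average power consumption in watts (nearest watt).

Energy = $18.48 ÷ $0.40/kWh = 46.2 kWh
Runtime = 6 h/day × 14 days = 84 h
Power = 46.2 kWh ÷ 84 h = 0.55 kW = 550 W

550 W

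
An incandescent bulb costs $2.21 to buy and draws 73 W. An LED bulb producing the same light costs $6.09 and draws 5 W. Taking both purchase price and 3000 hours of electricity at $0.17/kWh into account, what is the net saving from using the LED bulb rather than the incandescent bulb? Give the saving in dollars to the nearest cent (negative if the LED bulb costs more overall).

$30.80

incandescent bulb: $2.21 + (73/1000) kW × 3000 h × $0.17 = $2.21 + $37.23 = $39.44
LED bulb: $6.09 + (5/1000) kW × 3000 h × $0.17 = $6.09 + $2.55 = $8.64
Saving = $39.44 − $8.64 = $30.8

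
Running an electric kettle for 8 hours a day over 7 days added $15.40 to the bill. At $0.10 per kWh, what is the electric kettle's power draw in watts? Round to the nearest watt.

2750 W

Energy = $15.40 ÷ $0.10/kWh = 154 kWh
Runtime = 8 h/day × 7 days = 56 h
Power = 154 kWh ÷ 56 h = 2.75 kW = 2750 W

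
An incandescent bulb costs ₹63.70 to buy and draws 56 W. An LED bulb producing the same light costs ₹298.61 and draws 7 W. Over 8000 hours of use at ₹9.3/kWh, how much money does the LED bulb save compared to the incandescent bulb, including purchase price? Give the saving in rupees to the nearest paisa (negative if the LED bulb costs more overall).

incandescent bulb: ₹63.70 + (56/1000) kW × 8000 h × ₹9.3 = ₹63.70 + ₹4166.4 = ₹4230.1
LED bulb: ₹298.61 + (7/1000) kW × 8000 h × ₹9.3 = ₹298.61 + ₹520.8 = ₹819.41
Saving = ₹4230.1 − ₹819.41 = ₹3410.69

₹3410.69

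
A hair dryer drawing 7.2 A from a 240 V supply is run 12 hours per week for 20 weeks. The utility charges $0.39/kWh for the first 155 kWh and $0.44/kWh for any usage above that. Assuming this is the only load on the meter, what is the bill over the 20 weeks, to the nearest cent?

Power = 7.2 A × 240 V = 1728 W = 1.728 kW
Runtime = 12 h/week × 20 weeks = 240 h
Energy = 1.728 kW × 240 h = 414.72 kWh
Tier 1 (0–155 kWh): 155 × $0.39 = $60.45
Above 155 kWh: 259.72 × $0.44 = $114.2768
Bill = $174.73

$174.73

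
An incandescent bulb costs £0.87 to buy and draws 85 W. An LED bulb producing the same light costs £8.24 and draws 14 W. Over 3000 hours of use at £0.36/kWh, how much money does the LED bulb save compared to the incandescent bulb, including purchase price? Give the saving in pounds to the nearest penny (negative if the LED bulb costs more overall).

£69.31

incandescent bulb: £0.87 + (85/1000) kW × 3000 h × £0.36 = £0.87 + £91.8 = £92.67
LED bulb: £8.24 + (14/1000) kW × 3000 h × £0.36 = £8.24 + £15.12 = £23.36
Saving = £92.67 − £23.36 = £69.31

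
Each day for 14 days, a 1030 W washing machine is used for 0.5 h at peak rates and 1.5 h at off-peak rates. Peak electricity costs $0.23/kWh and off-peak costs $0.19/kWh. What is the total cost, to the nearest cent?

$5.77

Peak energy = 1.03 kW × 0.5 h × 14 = 7.21 kWh
Off-peak energy = 1.03 kW × 1.5 h × 14 = 21.63 kWh
Cost = 7.21 × $0.23 + 21.63 × $0.19 = $1.6583 + $4.1097 = $5.77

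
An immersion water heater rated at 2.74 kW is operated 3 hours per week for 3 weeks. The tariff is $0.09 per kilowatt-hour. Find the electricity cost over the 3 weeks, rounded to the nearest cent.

$2.22

Runtime = 3 h/week × 3 weeks = 9 h
Energy = 2.74 kW × 9 h = 24.66 kWh
Cost = 24.66 kWh × $0.09/kWh = $2.22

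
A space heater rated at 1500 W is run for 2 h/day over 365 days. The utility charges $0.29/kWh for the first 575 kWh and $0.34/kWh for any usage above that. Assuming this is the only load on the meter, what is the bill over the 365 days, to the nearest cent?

Runtime = 2 h/day × 365 days = 730 h
Energy = 1.5 kW × 730 h = 1095 kWh
Tier 1 (0–575 kWh): 575 × $0.29 = $166.75
Above 575 kWh: 520 × $0.34 = $176.8
Bill = $343.55

$343.55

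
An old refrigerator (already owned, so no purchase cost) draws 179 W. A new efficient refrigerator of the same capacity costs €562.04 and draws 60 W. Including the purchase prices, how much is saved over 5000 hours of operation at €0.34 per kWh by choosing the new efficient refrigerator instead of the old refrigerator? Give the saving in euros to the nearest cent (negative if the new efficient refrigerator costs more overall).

-€359.74

old refrigerator: €0.00 + (179/1000) kW × 5000 h × €0.34 = €0.00 + €304.3 = €304.3
new efficient refrigerator: €562.04 + (60/1000) kW × 5000 h × €0.34 = €562.04 + €102 = €664.04
Saving = €304.3 − €664.04 = −€359.74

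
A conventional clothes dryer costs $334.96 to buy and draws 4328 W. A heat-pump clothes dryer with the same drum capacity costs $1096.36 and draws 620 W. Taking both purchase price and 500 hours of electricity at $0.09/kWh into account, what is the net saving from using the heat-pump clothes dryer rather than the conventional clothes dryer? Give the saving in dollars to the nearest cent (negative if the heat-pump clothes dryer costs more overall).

conventional clothes dryer: $334.96 + (4328/1000) kW × 500 h × $0.09 = $334.96 + $194.76 = $529.72
heat-pump clothes dryer: $1096.36 + (620/1000) kW × 500 h × $0.09 = $1096.36 + $27.9 = $1124.26
Saving = $529.72 − $1124.26 = −$594.54

-$594.54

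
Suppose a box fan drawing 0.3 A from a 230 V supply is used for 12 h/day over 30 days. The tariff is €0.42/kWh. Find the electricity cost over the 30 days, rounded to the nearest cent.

Power = 0.3 A × 230 V = 69 W = 0.069 kW
Runtime = 12 h/day × 30 days = 360 h
Energy = 0.069 kW × 360 h = 24.84 kWh
Cost = 24.84 kWh × €0.42/kWh = €10.43

€10.43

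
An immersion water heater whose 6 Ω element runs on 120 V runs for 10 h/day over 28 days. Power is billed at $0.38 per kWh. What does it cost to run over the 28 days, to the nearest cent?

Power = V²/R = 120²/6 = 2400 W = 2.4 kW
Runtime = 10 h/day × 28 days = 280 h
Energy = 2.4 kW × 280 h = 672 kWh
Cost = 672 kWh × $0.38/kWh = $255.36

$255.36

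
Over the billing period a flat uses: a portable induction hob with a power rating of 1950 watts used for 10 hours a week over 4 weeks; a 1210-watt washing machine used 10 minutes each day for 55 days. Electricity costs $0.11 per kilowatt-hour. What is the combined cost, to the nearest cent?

$9.80

portable induction hob: Runtime = 10 h/week × 4 weeks = 40 h
portable induction hob: 1.95 kW × 40 h = 78 kWh
washing machine: Runtime = 10 min × 55 = 550 min = 9.166666… h
washing machine: 1.21 kW × 9.166666… h = 11.091666… kWh
Total energy = 89.091666… kWh
Cost = 89.091666… × $0.11 = $9.80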